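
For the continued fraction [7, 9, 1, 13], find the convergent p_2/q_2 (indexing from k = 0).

Using pₖ = aₖpₖ₋₁ + pₖ₋₂, qₖ = aₖqₖ₋₁ + qₖ₋₂ (with p₋₁=1, p₋₂=0, q₋₁=0, q₋₂=1):
  k=0: a=7, p=7, q=1
  k=1: a=9, p=64, q=9
  k=2: a=1, p=71, q=10

71/10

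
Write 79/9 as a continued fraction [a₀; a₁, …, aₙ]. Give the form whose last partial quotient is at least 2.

[8; 1, 3, 2]

79 = 8×9 + 7
9 = 1×7 + 2
7 = 3×2 + 1
2 = 2×1 + 0  (stop)
So 79/9 = [8; 1, 3, 2].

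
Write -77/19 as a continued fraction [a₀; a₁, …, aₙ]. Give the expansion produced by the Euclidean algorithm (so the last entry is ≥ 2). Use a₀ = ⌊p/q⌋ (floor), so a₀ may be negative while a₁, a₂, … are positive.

[-5; 1, 18]

-77 = -5·19 + 18
19 = 1·18 + 1
18 = 18·1 + 0  (stop)
So -77/19 = [-5; 1, 18].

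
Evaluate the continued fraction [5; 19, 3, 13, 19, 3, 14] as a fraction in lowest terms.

Fold from the inside: start with 14/1.
  3 + 1/14 = 43/14
  19 + 14/43 = 831/43
  13 + 43/831 = 10846/831
  3 + 831/10846 = 33369/10846
  19 + 10846/33369 = 644857/33369
  5 + 33369/644857 = 3257654/644857

3257654/644857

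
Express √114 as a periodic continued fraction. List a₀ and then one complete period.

a₀ = ⌊√114⌋ = 10.
With m₀=0, d₀=1 and mₖ₊₁ = dₖaₖ − mₖ, dₖ₊₁ = (n − mₖ₊₁²)/dₖ, aₖ₊₁ = ⌊(a₀+mₖ₊₁)/dₖ₊₁⌋:
  k=1: m=10, d=14, a=1
  k=2: m=4, d=7, a=2
  k=3: m=10, d=2, a=10
  k=4: m=10, d=7, a=2
  k=5: m=4, d=14, a=1
  k=6: m=10, d=1, a=20
d=1 and a=2a₀=20 at k=6, so the next step gives (m, d) = (10, 14) again — its k=1 value — and the period has length 6.

[10; 1, 2, 10, 2, 1, 20]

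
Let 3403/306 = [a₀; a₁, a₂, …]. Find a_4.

2

3403 = 11·306 + 37   →  a_0 = 11
306 = 8·37 + 10   →  a_1 = 8
37 = 3·10 + 7   →  a_2 = 3
10 = 1·7 + 3   →  a_3 = 1
7 = 2·3 + 1   →  a_4 = 2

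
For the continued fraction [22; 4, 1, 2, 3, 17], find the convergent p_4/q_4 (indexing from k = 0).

1044/47

Using pₖ = aₖpₖ₋₁ + pₖ₋₂, qₖ = aₖqₖ₋₁ + qₖ₋₂ (with p₋₁=1, p₋₂=0, q₋₁=0, q₋₂=1):
  k=0: a=22, p=22, q=1
  k=1: a=4, p=89, q=4
  k=2: a=1, p=111, q=5
  k=3: a=2, p=311, q=14
  k=4: a=3, p=1044, q=47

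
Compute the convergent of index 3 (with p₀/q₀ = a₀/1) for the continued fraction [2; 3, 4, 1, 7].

Using pₖ = aₖpₖ₋₁ + pₖ₋₂, qₖ = aₖqₖ₋₁ + qₖ₋₂ (with p₋₁=1, p₋₂=0, q₋₁=0, q₋₂=1):
  k=0: a=2, p=2, q=1
  k=1: a=3, p=7, q=3
  k=2: a=4, p=30, q=13
  k=3: a=1, p=37, q=16

37/16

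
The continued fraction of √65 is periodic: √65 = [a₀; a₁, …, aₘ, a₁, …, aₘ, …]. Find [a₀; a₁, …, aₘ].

[8; 16]

a₀ = ⌊√65⌋ = 8.
With m₀=0, d₀=1 and mₖ₊₁ = dₖaₖ − mₖ, dₖ₊₁ = (n − mₖ₊₁²)/dₖ, aₖ₊₁ = ⌊(a₀+mₖ₊₁)/dₖ₊₁⌋:
  k=1: m=8, d=1, a=16
d=1 and a=2a₀=16 at k=1, so the next step gives (m, d) = (8, 1) again — its k=1 value — and the period has length 1.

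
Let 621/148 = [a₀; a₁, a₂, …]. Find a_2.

9

621 = 4·148 + 29   →  a_0 = 4
148 = 5·29 + 3   →  a_1 = 5
29 = 9·3 + 2   →  a_2 = 9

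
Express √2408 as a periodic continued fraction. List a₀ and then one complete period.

a₀ = ⌊√2408⌋ = 49.

[49; 14, 98]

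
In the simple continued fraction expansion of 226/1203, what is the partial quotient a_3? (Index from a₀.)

10

226 = 0·1203 + 226   →  a_0 = 0
1203 = 5·226 + 73   →  a_1 = 5
226 = 3·73 + 7   →  a_2 = 3
73 = 10·7 + 3   →  a_3 = 10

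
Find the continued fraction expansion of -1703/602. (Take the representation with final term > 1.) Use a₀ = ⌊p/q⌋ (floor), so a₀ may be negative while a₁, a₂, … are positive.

[-3; 5, 1, 5, 2, 3, 2]

-1703 = -3*602 + 103
602 = 5*103 + 87
103 = 1*87 + 16
87 = 5*16 + 7
16 = 2*7 + 2
7 = 3*2 + 1
2 = 2*1 + 0  (stop)
So -1703/602 = [-3; 5, 1, 5, 2, 3, 2].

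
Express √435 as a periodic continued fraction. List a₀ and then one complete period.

a₀ = ⌊√435⌋ = 20.

[20; 1, 5, 1, 40]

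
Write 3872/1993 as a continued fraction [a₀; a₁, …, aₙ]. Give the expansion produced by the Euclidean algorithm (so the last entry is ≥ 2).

3872 = 1·1993 + 1879
1993 = 1·1879 + 114
1879 = 16·114 + 55
114 = 2·55 + 4
55 = 13·4 + 3
4 = 1·3 + 1
3 = 3·1 + 0  (stop)
So 3872/1993 = [1; 1, 16, 2, 13, 1, 3].

[1; 1, 16, 2, 13, 1, 3]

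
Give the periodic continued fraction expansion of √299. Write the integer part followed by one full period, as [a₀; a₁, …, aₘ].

[17; 3, 2, 3, 34]

a₀ = ⌊√299⌋ = 17.
With m₀=0, d₀=1 and mₖ₊₁ = dₖaₖ − mₖ, dₖ₊₁ = (n − mₖ₊₁²)/dₖ, aₖ₊₁ = ⌊(a₀+mₖ₊₁)/dₖ₊₁⌋:
  k=1: m=17, d=10, a=3
  k=2: m=13, d=13, a=2
  k=3: m=13, d=10, a=3
  k=4: m=17, d=1, a=34
d=1 and a=2a₀=34 at k=4, so the next step gives (m, d) = (17, 10) again — its k=1 value — and the period has length 4.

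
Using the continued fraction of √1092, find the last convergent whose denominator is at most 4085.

√1092 = [33; 22, 66, …] (period length 2).
Convergents:
  p_0/q_0 = 33/1
  p_1/q_1 = 727/22
  p_2/q_2 = 48015/1453
  p_3/q_3 = 1057057/31988
q_2 = 1453 ≤ 4085 < 31988 = q_3, so the answer is 48015/1453.

48015/1453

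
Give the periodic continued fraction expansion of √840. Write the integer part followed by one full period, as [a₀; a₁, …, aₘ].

a₀ = ⌊√840⌋ = 28.

[28; 1, 56]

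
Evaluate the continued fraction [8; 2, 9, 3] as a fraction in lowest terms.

Fold from the inside: start with 3/1.
  9 + 1/3 = 28/3
  2 + 3/28 = 59/28
  8 + 28/59 = 500/59

500/59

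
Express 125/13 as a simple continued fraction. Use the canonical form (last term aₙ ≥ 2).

[9; 1, 1, 1, 1, 2]

125 = 9×13 + 8
13 = 1×8 + 5
8 = 1×5 + 3
5 = 1×3 + 2
3 = 1×2 + 1
2 = 2×1 + 0  (stop)
So 125/13 = [9; 1, 1, 1, 1, 2].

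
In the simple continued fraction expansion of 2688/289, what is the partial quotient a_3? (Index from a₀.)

9

2688 = 9·289 + 87   →  a_0 = 9
289 = 3·87 + 28   →  a_1 = 3
87 = 3·28 + 3   →  a_2 = 3
28 = 9·3 + 1   →  a_3 = 9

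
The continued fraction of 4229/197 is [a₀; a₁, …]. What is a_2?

4229 = 21·197 + 92   →  a_0 = 21
197 = 2·92 + 13   →  a_1 = 2
92 = 7·13 + 1   →  a_2 = 7

7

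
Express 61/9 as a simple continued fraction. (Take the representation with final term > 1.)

[6; 1, 3, 2]

61 = 6*9 + 7
9 = 1*7 + 2
7 = 3*2 + 1
2 = 2*1 + 0  (stop)
So 61/9 = [6; 1, 3, 2].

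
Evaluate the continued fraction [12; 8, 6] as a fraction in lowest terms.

Using pₖ = aₖpₖ₋₁ + pₖ₋₂ and qₖ = aₖqₖ₋₁ + qₖ₋₂:
  k=0: a=12, p=12, q=1
  k=1: a=8, p=97, q=8
  k=2: a=6, p=594, q=49

594/49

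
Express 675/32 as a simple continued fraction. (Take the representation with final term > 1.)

[21; 10, 1, 2]

675 = 21·32 + 3
32 = 10·3 + 2
3 = 1·2 + 1
2 = 2·1 + 0  (stop)
So 675/32 = [21; 10, 1, 2].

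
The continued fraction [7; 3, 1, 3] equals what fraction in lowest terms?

109/15

Fold from the inside: start with 3/1.
  1 + 1/3 = 4/3
  3 + 3/4 = 15/4
  7 + 4/15 = 109/15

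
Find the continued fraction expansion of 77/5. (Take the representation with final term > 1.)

77 = 15×5 + 2
5 = 2×2 + 1
2 = 2×1 + 0  (stop)
So 77/5 = [15; 2, 2].

[15; 2, 2]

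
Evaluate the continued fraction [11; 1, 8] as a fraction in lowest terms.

Using pₖ = aₖpₖ₋₁ + pₖ₋₂ and qₖ = aₖqₖ₋₁ + qₖ₋₂:
  k=0: a=11, p=11, q=1
  k=1: a=1, p=12, q=1
  k=2: a=8, p=107, q=9

107/9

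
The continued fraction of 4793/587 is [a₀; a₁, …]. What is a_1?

6

4793 = 8·587 + 97   →  a_0 = 8
587 = 6·97 + 5   →  a_1 = 6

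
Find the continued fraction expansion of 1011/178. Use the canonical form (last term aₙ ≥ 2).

1011 = 5*178 + 121
178 = 1*121 + 57
121 = 2*57 + 7
57 = 8*7 + 1
7 = 7*1 + 0  (stop)
So 1011/178 = [5; 1, 2, 8, 7].

[5; 1, 2, 8, 7]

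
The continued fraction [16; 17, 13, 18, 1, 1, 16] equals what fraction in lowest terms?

Fold from the inside: start with 16/1.
  1 + 1/16 = 17/16
  1 + 16/17 = 33/17
  18 + 17/33 = 611/33
  13 + 33/611 = 7976/611
  17 + 611/7976 = 136203/7976
  16 + 7976/136203 = 2187224/136203

2187224/136203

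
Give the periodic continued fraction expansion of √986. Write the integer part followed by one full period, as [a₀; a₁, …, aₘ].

[31; 2, 2, 62]

a₀ = ⌊√986⌋ = 31.
With m₀=0, d₀=1 and mₖ₊₁ = dₖaₖ − mₖ, dₖ₊₁ = (n − mₖ₊₁²)/dₖ, aₖ₊₁ = ⌊(a₀+mₖ₊₁)/dₖ₊₁⌋:
  k=1: m=31, d=25, a=2
  k=2: m=19, d=25, a=2
  k=3: m=31, d=1, a=62
d=1 and a=2a₀=62 at k=3, so the next step gives (m, d) = (31, 25) again — its k=1 value — and the period has length 3.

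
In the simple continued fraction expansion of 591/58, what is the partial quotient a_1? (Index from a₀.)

591 = 10·58 + 11   →  a_0 = 10
58 = 5·11 + 3   →  a_1 = 5

5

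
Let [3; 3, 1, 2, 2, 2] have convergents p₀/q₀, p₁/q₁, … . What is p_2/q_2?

Using pₖ = aₖpₖ₋₁ + pₖ₋₂, qₖ = aₖqₖ₋₁ + qₖ₋₂ (with p₋₁=1, p₋₂=0, q₋₁=0, q₋₂=1):
  k=0: a=3, p=3, q=1
  k=1: a=3, p=10, q=3
  k=2: a=1, p=13, q=4

13/4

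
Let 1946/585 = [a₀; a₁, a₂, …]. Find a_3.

1946 = 3·585 + 191   →  a_0 = 3
585 = 3·191 + 12   →  a_1 = 3
191 = 15·12 + 11   →  a_2 = 15
12 = 1·11 + 1   →  a_3 = 1

1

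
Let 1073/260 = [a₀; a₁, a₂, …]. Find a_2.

1

1073 = 4·260 + 33   →  a_0 = 4
260 = 7·33 + 29   →  a_1 = 7
33 = 1·29 + 4   →  a_2 = 1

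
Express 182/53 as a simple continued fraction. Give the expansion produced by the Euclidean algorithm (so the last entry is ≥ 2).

182 = 3·53 + 23
53 = 2·23 + 7
23 = 3·7 + 2
7 = 3·2 + 1
2 = 2·1 + 0  (stop)
So 182/53 = [3; 2, 3, 3, 2].

[3; 2, 3, 3, 2]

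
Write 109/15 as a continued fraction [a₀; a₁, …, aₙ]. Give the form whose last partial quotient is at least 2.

109 = 7·15 + 4
15 = 3·4 + 3
4 = 1·3 + 1
3 = 3·1 + 0  (stop)
So 109/15 = [7; 3, 1, 3].

[7; 3, 1, 3]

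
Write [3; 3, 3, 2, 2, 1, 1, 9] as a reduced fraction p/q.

Fold from the inside: start with 9/1.
  1 + 1/9 = 10/9
  1 + 9/10 = 19/10
  2 + 10/19 = 48/19
  2 + 19/48 = 115/48
  3 + 48/115 = 393/115
  3 + 115/393 = 1294/393
  3 + 393/1294 = 4275/1294

4275/1294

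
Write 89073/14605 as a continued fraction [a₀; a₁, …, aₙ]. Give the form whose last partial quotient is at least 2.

[6; 10, 8, 4, 14, 3]

89073 = 6·14605 + 1443
14605 = 10·1443 + 175
1443 = 8·175 + 43
175 = 4·43 + 3
43 = 14·3 + 1
3 = 3·1 + 0  (stop)
So 89073/14605 = [6; 10, 8, 4, 14, 3].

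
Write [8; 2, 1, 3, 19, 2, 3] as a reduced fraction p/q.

Fold from the inside: start with 3/1.
  2 + 1/3 = 7/3
  19 + 3/7 = 136/7
  3 + 7/136 = 415/136
  1 + 136/415 = 551/415
  2 + 415/551 = 1517/551
  8 + 551/1517 = 12687/1517

12687/1517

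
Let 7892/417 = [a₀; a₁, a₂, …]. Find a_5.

1

7892 = 18·417 + 386   →  a_0 = 18
417 = 1·386 + 31   →  a_1 = 1
386 = 12·31 + 14   →  a_2 = 12
31 = 2·14 + 3   →  a_3 = 2
14 = 4·3 + 2   →  a_4 = 4
3 = 1·2 + 1   →  a_5 = 1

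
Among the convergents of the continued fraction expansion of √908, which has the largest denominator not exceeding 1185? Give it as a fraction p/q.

13590/451

√908 = [30; 7, 1, 1, 14, 1, 1, 7, 60, …] (period length 8).
Convergents:
  p_0/q_0 = 30/1
  p_1/q_1 = 211/7
  p_2/q_2 = 241/8
  p_3/q_3 = 452/15
  p_4/q_4 = 6569/218
  p_5/q_5 = 7021/233
  p_6/q_6 = 13590/451
  p_7/q_7 = 102151/3390
q_6 = 451 ≤ 1185 < 3390 = q_7, so the answer is 13590/451.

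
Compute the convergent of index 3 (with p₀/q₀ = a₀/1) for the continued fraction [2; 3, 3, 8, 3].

Using pₖ = aₖpₖ₋₁ + pₖ₋₂, qₖ = aₖqₖ₋₁ + qₖ₋₂ (with p₋₁=1, p₋₂=0, q₋₁=0, q₋₂=1):
  k=0: a=2, p=2, q=1
  k=1: a=3, p=7, q=3
  k=2: a=3, p=23, q=10
  k=3: a=8, p=191, q=83

191/83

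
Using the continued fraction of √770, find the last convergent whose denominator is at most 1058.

√770 = [27; 1, 2, 1, 54, …] (period length 4).
Convergents:
  p_0/q_0 = 27/1
  p_1/q_1 = 28/1
  p_2/q_2 = 83/3
  p_3/q_3 = 111/4
  p_4/q_4 = 6077/219
  p_5/q_5 = 6188/223
  p_6/q_6 = 18453/665
  p_7/q_7 = 24641/888
  p_8/q_8 = 1349067/48617
q_7 = 888 ≤ 1058 < 48617 = q_8, so the answer is 24641/888.

24641/888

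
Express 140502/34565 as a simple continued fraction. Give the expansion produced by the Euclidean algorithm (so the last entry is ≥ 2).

[4; 15, 2, 2, 1, 1, 18, 10]

140502 = 4×34565 + 2242
34565 = 15×2242 + 935
2242 = 2×935 + 372
935 = 2×372 + 191
372 = 1×191 + 181
191 = 1×181 + 10
181 = 18×10 + 1
10 = 10×1 + 0  (stop)
So 140502/34565 = [4; 15, 2, 2, 1, 1, 18, 10].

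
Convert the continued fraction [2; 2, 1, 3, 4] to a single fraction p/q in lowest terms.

111/47

Fold from the inside: start with 4/1.
  3 + 1/4 = 13/4
  1 + 4/13 = 17/13
  2 + 13/17 = 47/17
  2 + 17/47 = 111/47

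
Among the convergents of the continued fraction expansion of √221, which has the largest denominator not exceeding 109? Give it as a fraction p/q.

1442/97

√221 = [14; 1, 6, 2, 6, 1, 28, …] (period length 6).
Convergents:
  p_0/q_0 = 14/1
  p_1/q_1 = 15/1
  p_2/q_2 = 104/7
  p_3/q_3 = 223/15
  p_4/q_4 = 1442/97
  p_5/q_5 = 1665/112
q_4 = 97 ≤ 109 < 112 = q_5, so the answer is 1442/97.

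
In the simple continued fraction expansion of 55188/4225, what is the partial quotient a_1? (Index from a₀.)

55188 = 13·4225 + 263   →  a_0 = 13
4225 = 16·263 + 17   →  a_1 = 16

16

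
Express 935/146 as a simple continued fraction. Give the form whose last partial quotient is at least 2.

935 = 6*146 + 59
146 = 2*59 + 28
59 = 2*28 + 3
28 = 9*3 + 1
3 = 3*1 + 0  (stop)
So 935/146 = [6; 2, 2, 9, 3].

[6; 2, 2, 9, 3]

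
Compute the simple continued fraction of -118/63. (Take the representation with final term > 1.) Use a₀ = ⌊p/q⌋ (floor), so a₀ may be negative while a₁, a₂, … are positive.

[-2; 7, 1, 7]

-118 = -2*63 + 8
63 = 7*8 + 7
8 = 1*7 + 1
7 = 7*1 + 0  (stop)
So -118/63 = [-2; 7, 1, 7].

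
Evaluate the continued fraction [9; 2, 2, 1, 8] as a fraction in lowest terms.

575/61

Using pₖ = aₖpₖ₋₁ + pₖ₋₂ and qₖ = aₖqₖ₋₁ + qₖ₋₂:
  k=0: a=9, p=9, q=1
  k=1: a=2, p=19, q=2
  k=2: a=2, p=47, q=5
  k=3: a=1, p=66, q=7
  k=4: a=8, p=575, q=61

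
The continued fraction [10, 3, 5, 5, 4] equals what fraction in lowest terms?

3589/348

Using pₖ = aₖpₖ₋₁ + pₖ₋₂ and qₖ = aₖqₖ₋₁ + qₖ₋₂:
  k=0: a=10, p=10, q=1
  k=1: a=3, p=31, q=3
  k=2: a=5, p=165, q=16
  k=3: a=5, p=856, q=83
  k=4: a=4, p=3589, q=348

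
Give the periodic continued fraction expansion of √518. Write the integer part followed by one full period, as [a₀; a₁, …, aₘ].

[22; 1, 3, 6, 3, 1, 44]

a₀ = ⌊√518⌋ = 22.
With m₀=0, d₀=1 and mₖ₊₁ = dₖaₖ − mₖ, dₖ₊₁ = (n − mₖ₊₁²)/dₖ, aₖ₊₁ = ⌊(a₀+mₖ₊₁)/dₖ₊₁⌋:
  k=1: m=22, d=34, a=1
  k=2: m=12, d=11, a=3
  k=3: m=21, d=7, a=6
  k=4: m=21, d=11, a=3
  k=5: m=12, d=34, a=1
  k=6: m=22, d=1, a=44
d=1 and a=2a₀=44 at k=6, so the next step gives (m, d) = (22, 34) again — its k=1 value — and the period has length 6.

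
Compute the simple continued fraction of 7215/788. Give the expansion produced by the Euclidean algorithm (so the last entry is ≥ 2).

[9; 6, 2, 2, 5, 1, 3]

7215 = 9·788 + 123
788 = 6·123 + 50
123 = 2·50 + 23
50 = 2·23 + 4
23 = 5·4 + 3
4 = 1·3 + 1
3 = 3·1 + 0  (stop)
So 7215/788 = [9; 6, 2, 2, 5, 1, 3].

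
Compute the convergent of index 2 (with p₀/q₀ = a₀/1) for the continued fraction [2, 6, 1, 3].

15/7

Using pₖ = aₖpₖ₋₁ + pₖ₋₂, qₖ = aₖqₖ₋₁ + qₖ₋₂ (with p₋₁=1, p₋₂=0, q₋₁=0, q₋₂=1):
  k=0: a=2, p=2, q=1
  k=1: a=6, p=13, q=6
  k=2: a=1, p=15, q=7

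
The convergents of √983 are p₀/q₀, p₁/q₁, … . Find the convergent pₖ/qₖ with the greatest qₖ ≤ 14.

94/3

√983 = [31; 2, 1, 5, 31, 5, 1, 2, 62, …] (period length 8).
Convergents:
  p_0/q_0 = 31/1
  p_1/q_1 = 63/2
  p_2/q_2 = 94/3
  p_3/q_3 = 533/17
q_2 = 3 ≤ 14 < 17 = q_3, so the answer is 94/3.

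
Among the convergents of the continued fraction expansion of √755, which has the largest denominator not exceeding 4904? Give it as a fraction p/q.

√755 = [27; 2, 10, 2, 54, …] (period length 4).
Convergents:
  p_0/q_0 = 27/1
  p_1/q_1 = 55/2
  p_2/q_2 = 577/21
  p_3/q_3 = 1209/44
  p_4/q_4 = 65863/2397
  p_5/q_5 = 132935/4838
  p_6/q_6 = 1395213/50777
q_5 = 4838 ≤ 4904 < 50777 = q_6, so the answer is 132935/4838.

132935/4838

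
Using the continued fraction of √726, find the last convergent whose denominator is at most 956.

25678/953

√726 = [26; 1, 16, 1, 52, …] (period length 4).
Convergents:
  p_0/q_0 = 26/1
  p_1/q_1 = 27/1
  p_2/q_2 = 458/17
  p_3/q_3 = 485/18
  p_4/q_4 = 25678/953
  p_5/q_5 = 26163/971
q_4 = 953 ≤ 956 < 971 = q_5, so the answer is 25678/953.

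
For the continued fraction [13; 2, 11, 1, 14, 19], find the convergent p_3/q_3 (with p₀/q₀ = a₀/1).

337/25

Using pₖ = aₖpₖ₋₁ + pₖ₋₂, qₖ = aₖqₖ₋₁ + qₖ₋₂ (with p₋₁=1, p₋₂=0, q₋₁=0, q₋₂=1):
  k=0: a=13, p=13, q=1
  k=1: a=2, p=27, q=2
  k=2: a=11, p=310, q=23
  k=3: a=1, p=337, q=25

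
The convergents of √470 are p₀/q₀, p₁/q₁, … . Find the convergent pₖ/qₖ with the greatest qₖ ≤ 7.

√470 = [21; 1, 2, 8, 2, 1, 42, …] (period length 6).
Convergents:
  p_0/q_0 = 21/1
  p_1/q_1 = 22/1
  p_2/q_2 = 65/3
  p_3/q_3 = 542/25
q_2 = 3 ≤ 7 < 25 = q_3, so the answer is 65/3.

65/3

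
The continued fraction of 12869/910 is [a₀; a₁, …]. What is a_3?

12869 = 14·910 + 129   →  a_0 = 14
910 = 7·129 + 7   →  a_1 = 7
129 = 18·7 + 3   →  a_2 = 18
7 = 2·3 + 1   →  a_3 = 2

2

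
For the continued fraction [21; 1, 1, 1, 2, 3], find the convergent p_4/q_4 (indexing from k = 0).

173/8

Using pₖ = aₖpₖ₋₁ + pₖ₋₂, qₖ = aₖqₖ₋₁ + qₖ₋₂ (with p₋₁=1, p₋₂=0, q₋₁=0, q₋₂=1):
  k=0: a=21, p=21, q=1
  k=1: a=1, p=22, q=1
  k=2: a=1, p=43, q=2
  k=3: a=1, p=65, q=3
  k=4: a=2, p=173, q=8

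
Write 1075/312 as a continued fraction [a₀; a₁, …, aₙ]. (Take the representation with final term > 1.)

[3; 2, 4, 11, 3]

1075 = 3·312 + 139
312 = 2·139 + 34
139 = 4·34 + 3
34 = 11·3 + 1
3 = 3·1 + 0  (stop)
So 1075/312 = [3; 2, 4, 11, 3].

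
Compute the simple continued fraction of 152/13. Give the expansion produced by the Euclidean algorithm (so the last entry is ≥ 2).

152 = 11×13 + 9
13 = 1×9 + 4
9 = 2×4 + 1
4 = 4×1 + 0  (stop)
So 152/13 = [11; 1, 2, 4].

[11; 1, 2, 4]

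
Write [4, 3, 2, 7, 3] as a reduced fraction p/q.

699/163

Using pₖ = aₖpₖ₋₁ + pₖ₋₂ and qₖ = aₖqₖ₋₁ + qₖ₋₂:
  k=0: a=4, p=4, q=1
  k=1: a=3, p=13, q=3
  k=2: a=2, p=30, q=7
  k=3: a=7, p=223, q=52
  k=4: a=3, p=699, q=163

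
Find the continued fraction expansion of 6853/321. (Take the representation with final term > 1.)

[21; 2, 1, 6, 2, 7]

6853 = 21·321 + 112
321 = 2·112 + 97
112 = 1·97 + 15
97 = 6·15 + 7
15 = 2·7 + 1
7 = 7·1 + 0  (stop)
So 6853/321 = [21; 2, 1, 6, 2, 7].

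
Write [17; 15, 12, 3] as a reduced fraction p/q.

Fold from the inside: start with 3/1.
  12 + 1/3 = 37/3
  15 + 3/37 = 558/37
  17 + 37/558 = 9523/558

9523/558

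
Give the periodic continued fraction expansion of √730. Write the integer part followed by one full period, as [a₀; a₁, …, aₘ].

[27; 54]

a₀ = ⌊√730⌋ = 27.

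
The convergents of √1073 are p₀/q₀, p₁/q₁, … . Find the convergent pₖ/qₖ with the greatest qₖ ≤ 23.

√1073 = [32; 1, 3, 9, 9, 3, 1, 64, …] (period length 7).
Convergents:
  p_0/q_0 = 32/1
  p_1/q_1 = 33/1
  p_2/q_2 = 131/4
  p_3/q_3 = 1212/37
q_2 = 4 ≤ 23 < 37 = q_3, so the answer is 131/4.

131/4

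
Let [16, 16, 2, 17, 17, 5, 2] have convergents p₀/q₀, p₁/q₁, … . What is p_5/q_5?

Using pₖ = aₖpₖ₋₁ + pₖ₋₂, qₖ = aₖqₖ₋₁ + qₖ₋₂ (with p₋₁=1, p₋₂=0, q₋₁=0, q₋₂=1):
  k=0: a=16, p=16, q=1
  k=1: a=16, p=257, q=16
  k=2: a=2, p=530, q=33
  k=3: a=17, p=9267, q=577
  k=4: a=17, p=158069, q=9842
  k=5: a=5, p=799612, q=49787

799612/49787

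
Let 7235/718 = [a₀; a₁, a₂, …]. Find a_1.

13

7235 = 10·718 + 55   →  a_0 = 10
718 = 13·55 + 3   →  a_1 = 13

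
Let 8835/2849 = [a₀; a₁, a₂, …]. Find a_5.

8835 = 3·2849 + 288   →  a_0 = 3
2849 = 9·288 + 257   →  a_1 = 9
288 = 1·257 + 31   →  a_2 = 1
257 = 8·31 + 9   →  a_3 = 8
31 = 3·9 + 4   →  a_4 = 3
9 = 2·4 + 1   →  a_5 = 2

2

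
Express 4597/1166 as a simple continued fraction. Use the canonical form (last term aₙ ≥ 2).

[3; 1, 16, 2, 2, 13]

4597 = 3·1166 + 1099
1166 = 1·1099 + 67
1099 = 16·67 + 27
67 = 2·27 + 13
27 = 2·13 + 1
13 = 13·1 + 0  (stop)
So 4597/1166 = [3; 1, 16, 2, 2, 13].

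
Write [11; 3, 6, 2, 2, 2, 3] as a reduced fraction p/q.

Fold from the inside: start with 3/1.
  2 + 1/3 = 7/3
  2 + 3/7 = 17/7
  2 + 7/17 = 41/17
  6 + 17/41 = 263/41
  3 + 41/263 = 830/263
  11 + 263/830 = 9393/830

9393/830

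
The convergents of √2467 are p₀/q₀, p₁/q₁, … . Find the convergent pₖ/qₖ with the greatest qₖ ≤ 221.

7351/148

√2467 = [49; 1, 2, 49, 2, 1, 98, …] (period length 6).
Convergents:
  p_0/q_0 = 49/1
  p_1/q_1 = 50/1
  p_2/q_2 = 149/3
  p_3/q_3 = 7351/148
  p_4/q_4 = 14851/299
q_3 = 148 ≤ 221 < 299 = q_4, so the answer is 7351/148.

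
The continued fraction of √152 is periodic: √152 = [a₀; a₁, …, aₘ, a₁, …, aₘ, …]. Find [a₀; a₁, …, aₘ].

[12; 3, 24]

a₀ = ⌊√152⌋ = 12.
With m₀=0, d₀=1 and mₖ₊₁ = dₖaₖ − mₖ, dₖ₊₁ = (n − mₖ₊₁²)/dₖ, aₖ₊₁ = ⌊(a₀+mₖ₊₁)/dₖ₊₁⌋:
  k=1: m=12, d=8, a=3
  k=2: m=12, d=1, a=24
d=1 and a=2a₀=24 at k=2, so the next step gives (m, d) = (12, 8) again — its k=1 value — and the period has length 2.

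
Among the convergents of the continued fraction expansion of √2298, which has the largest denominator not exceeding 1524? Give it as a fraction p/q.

72817/1519

√2298 = [47; 1, 14, 1, 94, …] (period length 4).
Convergents:
  p_0/q_0 = 47/1
  p_1/q_1 = 48/1
  p_2/q_2 = 719/15
  p_3/q_3 = 767/16
  p_4/q_4 = 72817/1519
  p_5/q_5 = 73584/1535
q_4 = 1519 ≤ 1524 < 1535 = q_5, so the answer is 72817/1519.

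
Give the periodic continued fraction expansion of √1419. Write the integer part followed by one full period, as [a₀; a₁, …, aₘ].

a₀ = ⌊√1419⌋ = 37.
With m₀=0, d₀=1 and mₖ₊₁ = dₖaₖ − mₖ, dₖ₊₁ = (n − mₖ₊₁²)/dₖ, aₖ₊₁ = ⌊(a₀+mₖ₊₁)/dₖ₊₁⌋:
  k=1: m=37, d=50, a=1
  k=2: m=13, d=25, a=2
  k=3: m=37, d=2, a=37
  k=4: m=37, d=25, a=2
  k=5: m=13, d=50, a=1
  k=6: m=37, d=1, a=74
d=1 and a=2a₀=74 at k=6, so the next step gives (m, d) = (37, 50) again — its k=1 value — and the period has length 6.

[37; 1, 2, 37, 2, 1, 74]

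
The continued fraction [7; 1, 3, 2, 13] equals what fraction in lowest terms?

Fold from the inside: start with 13/1.
  2 + 1/13 = 27/13
  3 + 13/27 = 94/27
  1 + 27/94 = 121/94
  7 + 94/121 = 941/121

941/121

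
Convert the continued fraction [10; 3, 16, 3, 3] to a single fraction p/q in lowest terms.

5153/499

Fold from the inside: start with 3/1.
  3 + 1/3 = 10/3
  16 + 3/10 = 163/10
  3 + 10/163 = 499/163
  10 + 163/499 = 5153/499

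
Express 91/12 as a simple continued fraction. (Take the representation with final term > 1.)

[7; 1, 1, 2, 2]

91 = 7·12 + 7
12 = 1·7 + 5
7 = 1·5 + 2
5 = 2·2 + 1
2 = 2·1 + 0  (stop)
So 91/12 = [7; 1, 1, 2, 2].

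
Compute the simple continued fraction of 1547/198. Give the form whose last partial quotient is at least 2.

[7; 1, 4, 2, 1, 5, 2]

1547 = 7×198 + 161
198 = 1×161 + 37
161 = 4×37 + 13
37 = 2×13 + 11
13 = 1×11 + 2
11 = 5×2 + 1
2 = 2×1 + 0  (stop)
So 1547/198 = [7; 1, 4, 2, 1, 5, 2].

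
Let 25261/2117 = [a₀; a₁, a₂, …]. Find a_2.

25261 = 11·2117 + 1974   →  a_0 = 11
2117 = 1·1974 + 143   →  a_1 = 1
1974 = 13·143 + 115   →  a_2 = 13

13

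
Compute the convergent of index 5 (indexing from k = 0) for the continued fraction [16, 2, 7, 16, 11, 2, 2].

Using pₖ = aₖpₖ₋₁ + pₖ₋₂, qₖ = aₖqₖ₋₁ + qₖ₋₂ (with p₋₁=1, p₋₂=0, q₋₁=0, q₋₂=1):
  k=0: a=16, p=16, q=1
  k=1: a=2, p=33, q=2
  k=2: a=7, p=247, q=15
  k=3: a=16, p=3985, q=242
  k=4: a=11, p=44082, q=2677
  k=5: a=2, p=92149, q=5596

92149/5596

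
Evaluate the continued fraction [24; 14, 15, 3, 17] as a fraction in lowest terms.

269837/11210

Using pₖ = aₖpₖ₋₁ + pₖ₋₂ and qₖ = aₖqₖ₋₁ + qₖ₋₂:
  k=0: a=24, p=24, q=1
  k=1: a=14, p=337, q=14
  k=2: a=15, p=5079, q=211
  k=3: a=3, p=15574, q=647
  k=4: a=17, p=269837, q=11210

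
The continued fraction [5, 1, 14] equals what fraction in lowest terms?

89/15

Using pₖ = aₖpₖ₋₁ + pₖ₋₂ and qₖ = aₖqₖ₋₁ + qₖ₋₂:
  k=0: a=5, p=5, q=1
  k=1: a=1, p=6, q=1
  k=2: a=14, p=89, q=15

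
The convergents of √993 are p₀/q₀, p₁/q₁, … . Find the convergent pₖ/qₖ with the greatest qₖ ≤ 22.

63/2

√993 = [31; 1, 1, 20, 1, 1, 62, …] (period length 6).
Convergents:
  p_0/q_0 = 31/1
  p_1/q_1 = 32/1
  p_2/q_2 = 63/2
  p_3/q_3 = 1292/41
q_2 = 2 ≤ 22 < 41 = q_3, so the answer is 63/2.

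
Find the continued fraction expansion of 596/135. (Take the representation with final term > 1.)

[4; 2, 2, 2, 3, 3]

596 = 4*135 + 56
135 = 2*56 + 23
56 = 2*23 + 10
23 = 2*10 + 3
10 = 3*3 + 1
3 = 3*1 + 0  (stop)
So 596/135 = [4; 2, 2, 2, 3, 3].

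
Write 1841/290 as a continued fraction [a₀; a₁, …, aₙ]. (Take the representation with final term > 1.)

1841 = 6×290 + 101
290 = 2×101 + 88
101 = 1×88 + 13
88 = 6×13 + 10
13 = 1×10 + 3
10 = 3×3 + 1
3 = 3×1 + 0  (stop)
So 1841/290 = [6; 2, 1, 6, 1, 3, 3].

[6; 2, 1, 6, 1, 3, 3]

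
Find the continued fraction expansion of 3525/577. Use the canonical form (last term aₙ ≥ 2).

[6; 9, 6, 3, 3]

3525 = 6×577 + 63
577 = 9×63 + 10
63 = 6×10 + 3
10 = 3×3 + 1
3 = 3×1 + 0  (stop)
So 3525/577 = [6; 9, 6, 3, 3].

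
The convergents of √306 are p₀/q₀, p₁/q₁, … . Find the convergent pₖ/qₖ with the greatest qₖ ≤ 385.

2449/140

√306 = [17; 2, 34, …] (period length 2).
Convergents:
  p_0/q_0 = 17/1
  p_1/q_1 = 35/2
  p_2/q_2 = 1207/69
  p_3/q_3 = 2449/140
  p_4/q_4 = 84473/4829
q_3 = 140 ≤ 385 < 4829 = q_4, so the answer is 2449/140.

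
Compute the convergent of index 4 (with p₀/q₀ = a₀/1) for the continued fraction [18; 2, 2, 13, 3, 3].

Using pₖ = aₖpₖ₋₁ + pₖ₋₂, qₖ = aₖqₖ₋₁ + qₖ₋₂ (with p₋₁=1, p₋₂=0, q₋₁=0, q₋₂=1):
  k=0: a=18, p=18, q=1
  k=1: a=2, p=37, q=2
  k=2: a=2, p=92, q=5
  k=3: a=13, p=1233, q=67
  k=4: a=3, p=3791, q=206

3791/206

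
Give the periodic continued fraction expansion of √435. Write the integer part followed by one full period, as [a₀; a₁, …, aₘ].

[20; 1, 5, 1, 40]

a₀ = ⌊√435⌋ = 20.
With m₀=0, d₀=1 and mₖ₊₁ = dₖaₖ − mₖ, dₖ₊₁ = (n − mₖ₊₁²)/dₖ, aₖ₊₁ = ⌊(a₀+mₖ₊₁)/dₖ₊₁⌋:
  k=1: m=20, d=35, a=1
  k=2: m=15, d=6, a=5
  k=3: m=15, d=35, a=1
  k=4: m=20, d=1, a=40
d=1 and a=2a₀=40 at k=4, so the next step gives (m, d) = (20, 35) again — its k=1 value — and the period has length 4.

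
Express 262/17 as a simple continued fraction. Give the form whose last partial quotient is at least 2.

[15; 2, 2, 3]

262 = 15*17 + 7
17 = 2*7 + 3
7 = 2*3 + 1
3 = 3*1 + 0  (stop)
So 262/17 = [15; 2, 2, 3].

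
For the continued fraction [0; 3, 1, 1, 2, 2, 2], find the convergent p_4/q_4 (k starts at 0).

5/18

Using pₖ = aₖpₖ₋₁ + pₖ₋₂, qₖ = aₖqₖ₋₁ + qₖ₋₂ (with p₋₁=1, p₋₂=0, q₋₁=0, q₋₂=1):
  k=0: a=0, p=0, q=1
  k=1: a=3, p=1, q=3
  k=2: a=1, p=1, q=4
  k=3: a=1, p=2, q=7
  k=4: a=2, p=5, q=18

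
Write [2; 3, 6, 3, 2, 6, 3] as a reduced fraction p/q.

Fold from the inside: start with 3/1.
  6 + 1/3 = 19/3
  2 + 3/19 = 41/19
  3 + 19/41 = 142/41
  6 + 41/142 = 893/142
  3 + 142/893 = 2821/893
  2 + 893/2821 = 6535/2821

6535/2821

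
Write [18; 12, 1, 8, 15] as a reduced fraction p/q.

Fold from the inside: start with 15/1.
  8 + 1/15 = 121/15
  1 + 15/121 = 136/121
  12 + 121/136 = 1753/136
  18 + 136/1753 = 31690/1753

31690/1753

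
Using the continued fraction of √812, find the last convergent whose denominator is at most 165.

√812 = [28; 2, 56, …] (period length 2).
Convergents:
  p_0/q_0 = 28/1
  p_1/q_1 = 57/2
  p_2/q_2 = 3220/113
  p_3/q_3 = 6497/228
q_2 = 113 ≤ 165 < 228 = q_3, so the answer is 3220/113.

3220/113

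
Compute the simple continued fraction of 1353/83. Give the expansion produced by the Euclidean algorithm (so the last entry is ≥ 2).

[16; 3, 3, 8]

1353 = 16·83 + 25
83 = 3·25 + 8
25 = 3·8 + 1
8 = 8·1 + 0  (stop)
So 1353/83 = [16; 3, 3, 8].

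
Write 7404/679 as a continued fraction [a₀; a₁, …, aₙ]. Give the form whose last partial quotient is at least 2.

[10; 1, 9, 2, 4, 7]

7404 = 10×679 + 614
679 = 1×614 + 65
614 = 9×65 + 29
65 = 2×29 + 7
29 = 4×7 + 1
7 = 7×1 + 0  (stop)
So 7404/679 = [10; 1, 9, 2, 4, 7].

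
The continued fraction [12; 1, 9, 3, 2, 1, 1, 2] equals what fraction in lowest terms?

Using pₖ = aₖpₖ₋₁ + pₖ₋₂ and qₖ = aₖqₖ₋₁ + qₖ₋₂:
  k=0: a=12, p=12, q=1
  k=1: a=1, p=13, q=1
  k=2: a=9, p=129, q=10
  k=3: a=3, p=400, q=31
  k=4: a=2, p=929, q=72
  k=5: a=1, p=1329, q=103
  k=6: a=1, p=2258, q=175
  k=7: a=2, p=5845, q=453

5845/453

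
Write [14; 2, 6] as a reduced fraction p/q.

Using pₖ = aₖpₖ₋₁ + pₖ₋₂ and qₖ = aₖqₖ₋₁ + qₖ₋₂:
  k=0: a=14, p=14, q=1
  k=1: a=2, p=29, q=2
  k=2: a=6, p=188, q=13

188/13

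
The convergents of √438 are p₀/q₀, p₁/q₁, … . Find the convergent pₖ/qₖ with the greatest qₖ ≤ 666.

12285/587

√438 = [20; 1, 12, 1, 40, …] (period length 4).
Convergents:
  p_0/q_0 = 20/1
  p_1/q_1 = 21/1
  p_2/q_2 = 272/13
  p_3/q_3 = 293/14
  p_4/q_4 = 11992/573
  p_5/q_5 = 12285/587
  p_6/q_6 = 159412/7617
q_5 = 587 ≤ 666 < 7617 = q_6, so the answer is 12285/587.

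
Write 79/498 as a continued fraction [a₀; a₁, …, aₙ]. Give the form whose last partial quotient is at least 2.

79 = 0·498 + 79
498 = 6·79 + 24
79 = 3·24 + 7
24 = 3·7 + 3
7 = 2·3 + 1
3 = 3·1 + 0  (stop)
So 79/498 = [0; 6, 3, 3, 2, 3].

[0; 6, 3, 3, 2, 3]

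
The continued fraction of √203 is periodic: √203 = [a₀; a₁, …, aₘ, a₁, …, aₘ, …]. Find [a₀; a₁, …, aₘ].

[14; 4, 28]

a₀ = ⌊√203⌋ = 14.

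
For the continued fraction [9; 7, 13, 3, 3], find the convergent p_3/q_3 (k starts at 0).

2587/283

Using pₖ = aₖpₖ₋₁ + pₖ₋₂, qₖ = aₖqₖ₋₁ + qₖ₋₂ (with p₋₁=1, p₋₂=0, q₋₁=0, q₋₂=1):
  k=0: a=9, p=9, q=1
  k=1: a=7, p=64, q=7
  k=2: a=13, p=841, q=92
  k=3: a=3, p=2587, q=283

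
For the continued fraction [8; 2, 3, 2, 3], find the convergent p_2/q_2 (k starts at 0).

59/7

Using pₖ = aₖpₖ₋₁ + pₖ₋₂, qₖ = aₖqₖ₋₁ + qₖ₋₂ (with p₋₁=1, p₋₂=0, q₋₁=0, q₋₂=1):
  k=0: a=8, p=8, q=1
  k=1: a=2, p=17, q=2
  k=2: a=3, p=59, q=7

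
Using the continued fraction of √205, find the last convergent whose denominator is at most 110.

1532/107

√205 = [14; 3, 6, 1, 4, 1, 6, 3, 28, …] (period length 8).
Convergents:
  p_0/q_0 = 14/1
  p_1/q_1 = 43/3
  p_2/q_2 = 272/19
  p_3/q_3 = 315/22
  p_4/q_4 = 1532/107
  p_5/q_5 = 1847/129
q_4 = 107 ≤ 110 < 129 = q_5, so the answer is 1532/107.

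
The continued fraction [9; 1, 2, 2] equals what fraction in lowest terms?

68/7

Using pₖ = aₖpₖ₋₁ + pₖ₋₂ and qₖ = aₖqₖ₋₁ + qₖ₋₂:
  k=0: a=9, p=9, q=1
  k=1: a=1, p=10, q=1
  k=2: a=2, p=29, q=3
  k=3: a=2, p=68, q=7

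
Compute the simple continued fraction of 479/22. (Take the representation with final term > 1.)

[21; 1, 3, 2, 2]

479 = 21×22 + 17
22 = 1×17 + 5
17 = 3×5 + 2
5 = 2×2 + 1
2 = 2×1 + 0  (stop)
So 479/22 = [21; 1, 3, 2, 2].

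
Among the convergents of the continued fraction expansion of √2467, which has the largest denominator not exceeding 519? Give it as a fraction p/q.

22202/447

√2467 = [49; 1, 2, 49, 2, 1, 98, …] (period length 6).
Convergents:
  p_0/q_0 = 49/1
  p_1/q_1 = 50/1
  p_2/q_2 = 149/3
  p_3/q_3 = 7351/148
  p_4/q_4 = 14851/299
  p_5/q_5 = 22202/447
  p_6/q_6 = 2190647/44105
q_5 = 447 ≤ 519 < 44105 = q_6, so the answer is 22202/447.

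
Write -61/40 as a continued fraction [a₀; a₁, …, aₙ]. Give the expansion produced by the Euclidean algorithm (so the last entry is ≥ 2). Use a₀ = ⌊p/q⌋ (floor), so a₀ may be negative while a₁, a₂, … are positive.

-61 = -2·40 + 19
40 = 2·19 + 2
19 = 9·2 + 1
2 = 2·1 + 0  (stop)
So -61/40 = [-2; 2, 9, 2].

[-2; 2, 9, 2]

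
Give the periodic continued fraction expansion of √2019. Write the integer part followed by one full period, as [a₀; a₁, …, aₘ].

a₀ = ⌊√2019⌋ = 44.
With m₀=0, d₀=1 and mₖ₊₁ = dₖaₖ − mₖ, dₖ₊₁ = (n − mₖ₊₁²)/dₖ, aₖ₊₁ = ⌊(a₀+mₖ₊₁)/dₖ₊₁⌋:
  k=1: m=44, d=83, a=1
  k=2: m=39, d=6, a=13
  k=3: m=39, d=83, a=1
  k=4: m=44, d=1, a=88
d=1 and a=2a₀=88 at k=4, so the next step gives (m, d) = (44, 83) again — its k=1 value — and the period has length 4.

[44; 1, 13, 1, 88]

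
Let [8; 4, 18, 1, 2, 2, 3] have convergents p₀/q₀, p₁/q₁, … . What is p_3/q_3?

Using pₖ = aₖpₖ₋₁ + pₖ₋₂, qₖ = aₖqₖ₋₁ + qₖ₋₂ (with p₋₁=1, p₋₂=0, q₋₁=0, q₋₂=1):
  k=0: a=8, p=8, q=1
  k=1: a=4, p=33, q=4
  k=2: a=18, p=602, q=73
  k=3: a=1, p=635, q=77

635/77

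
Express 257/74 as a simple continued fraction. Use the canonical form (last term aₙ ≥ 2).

257 = 3·74 + 35
74 = 2·35 + 4
35 = 8·4 + 3
4 = 1·3 + 1
3 = 3·1 + 0  (stop)
So 257/74 = [3; 2, 8, 1, 3].

[3; 2, 8, 1, 3]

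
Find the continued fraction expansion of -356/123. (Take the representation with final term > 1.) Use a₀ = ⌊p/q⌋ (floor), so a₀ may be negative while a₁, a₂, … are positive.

[-3; 9, 2, 6]

-356 = -3*123 + 13
123 = 9*13 + 6
13 = 2*6 + 1
6 = 6*1 + 0  (stop)
So -356/123 = [-3; 9, 2, 6].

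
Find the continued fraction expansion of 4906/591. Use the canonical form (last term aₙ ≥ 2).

[8; 3, 3, 8, 7]

4906 = 8·591 + 178
591 = 3·178 + 57
178 = 3·57 + 7
57 = 8·7 + 1
7 = 7·1 + 0  (stop)
So 4906/591 = [8; 3, 3, 8, 7].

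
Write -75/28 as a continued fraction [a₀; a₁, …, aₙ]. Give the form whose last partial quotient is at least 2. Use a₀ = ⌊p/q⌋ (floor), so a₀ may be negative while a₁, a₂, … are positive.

[-3; 3, 9]

-75 = -3×28 + 9
28 = 3×9 + 1
9 = 9×1 + 0  (stop)
So -75/28 = [-3; 3, 9].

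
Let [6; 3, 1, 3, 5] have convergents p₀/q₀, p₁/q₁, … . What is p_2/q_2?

25/4

Using pₖ = aₖpₖ₋₁ + pₖ₋₂, qₖ = aₖqₖ₋₁ + qₖ₋₂ (with p₋₁=1, p₋₂=0, q₋₁=0, q₋₂=1):
  k=0: a=6, p=6, q=1
  k=1: a=3, p=19, q=3
  k=2: a=1, p=25, q=4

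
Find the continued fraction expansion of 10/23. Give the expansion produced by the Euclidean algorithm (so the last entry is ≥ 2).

10 = 0·23 + 10
23 = 2·10 + 3
10 = 3·3 + 1
3 = 3·1 + 0  (stop)
So 10/23 = [0; 2, 3, 3].

[0; 2, 3, 3]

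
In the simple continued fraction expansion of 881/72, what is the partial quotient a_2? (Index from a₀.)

4

881 = 12·72 + 17   →  a_0 = 12
72 = 4·17 + 4   →  a_1 = 4
17 = 4·4 + 1   →  a_2 = 4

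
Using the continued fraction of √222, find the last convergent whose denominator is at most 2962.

√222 = [14; 1, 8, 1, 28, …] (period length 4).
Convergents:
  p_0/q_0 = 14/1
  p_1/q_1 = 15/1
  p_2/q_2 = 134/9
  p_3/q_3 = 149/10
  p_4/q_4 = 4306/289
  p_5/q_5 = 4455/299
  p_6/q_6 = 39946/2681
  p_7/q_7 = 44401/2980
q_6 = 2681 ≤ 2962 < 2980 = q_7, so the answer is 39946/2681.

39946/2681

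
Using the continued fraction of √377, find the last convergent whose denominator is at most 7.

√377 = [19; 2, 2, 2, 38, …] (period length 4).
Convergents:
  p_0/q_0 = 19/1
  p_1/q_1 = 39/2
  p_2/q_2 = 97/5
  p_3/q_3 = 233/12
q_2 = 5 ≤ 7 < 12 = q_3, so the answer is 97/5.

97/5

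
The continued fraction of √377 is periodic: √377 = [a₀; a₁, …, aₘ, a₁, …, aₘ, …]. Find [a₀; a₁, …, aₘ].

a₀ = ⌊√377⌋ = 19.
With m₀=0, d₀=1 and mₖ₊₁ = dₖaₖ − mₖ, dₖ₊₁ = (n − mₖ₊₁²)/dₖ, aₖ₊₁ = ⌊(a₀+mₖ₊₁)/dₖ₊₁⌋:
  k=1: m=19, d=16, a=2
  k=2: m=13, d=13, a=2
  k=3: m=13, d=16, a=2
  k=4: m=19, d=1, a=38
d=1 and a=2a₀=38 at k=4, so the next step gives (m, d) = (19, 16) again — its k=1 value — and the period has length 4.

[19; 2, 2, 2, 38]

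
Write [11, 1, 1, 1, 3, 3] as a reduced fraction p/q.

Using pₖ = aₖpₖ₋₁ + pₖ₋₂ and qₖ = aₖqₖ₋₁ + qₖ₋₂:
  k=0: a=11, p=11, q=1
  k=1: a=1, p=12, q=1
  k=2: a=1, p=23, q=2
  k=3: a=1, p=35, q=3
  k=4: a=3, p=128, q=11
  k=5: a=3, p=419, q=36

419/36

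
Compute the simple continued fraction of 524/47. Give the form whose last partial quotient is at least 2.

524 = 11*47 + 7
47 = 6*7 + 5
7 = 1*5 + 2
5 = 2*2 + 1
2 = 2*1 + 0  (stop)
So 524/47 = [11; 6, 1, 2, 2].

[11; 6, 1, 2, 2]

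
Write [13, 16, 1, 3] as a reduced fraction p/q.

875/67

Fold from the inside: start with 3/1.
  1 + 1/3 = 4/3
  16 + 3/4 = 67/4
  13 + 4/67 = 875/67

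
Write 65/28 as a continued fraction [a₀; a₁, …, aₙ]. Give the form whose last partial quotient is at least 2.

[2; 3, 9]

65 = 2×28 + 9
28 = 3×9 + 1
9 = 9×1 + 0  (stop)
So 65/28 = [2; 3, 9].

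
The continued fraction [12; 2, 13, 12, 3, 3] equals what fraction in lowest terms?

Using pₖ = aₖpₖ₋₁ + pₖ₋₂ and qₖ = aₖqₖ₋₁ + qₖ₋₂:
  k=0: a=12, p=12, q=1
  k=1: a=2, p=25, q=2
  k=2: a=13, p=337, q=27
  k=3: a=12, p=4069, q=326
  k=4: a=3, p=12544, q=1005
  k=5: a=3, p=41701, q=3341

41701/3341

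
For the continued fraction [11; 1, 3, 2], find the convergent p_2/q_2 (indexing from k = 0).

47/4

Using pₖ = aₖpₖ₋₁ + pₖ₋₂, qₖ = aₖqₖ₋₁ + qₖ₋₂ (with p₋₁=1, p₋₂=0, q₋₁=0, q₋₂=1):
  k=0: a=11, p=11, q=1
  k=1: a=1, p=12, q=1
  k=2: a=3, p=47, q=4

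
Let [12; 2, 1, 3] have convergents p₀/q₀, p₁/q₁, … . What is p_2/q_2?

37/3

Using pₖ = aₖpₖ₋₁ + pₖ₋₂, qₖ = aₖqₖ₋₁ + qₖ₋₂ (with p₋₁=1, p₋₂=0, q₋₁=0, q₋₂=1):
  k=0: a=12, p=12, q=1
  k=1: a=2, p=25, q=2
  k=2: a=1, p=37, q=3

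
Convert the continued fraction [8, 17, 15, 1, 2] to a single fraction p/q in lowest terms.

6463/802

Fold from the inside: start with 2/1.
  1 + 1/2 = 3/2
  15 + 2/3 = 47/3
  17 + 3/47 = 802/47
  8 + 47/802 = 6463/802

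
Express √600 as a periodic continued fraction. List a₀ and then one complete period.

[24; 2, 48]

a₀ = ⌊√600⌋ = 24.
With m₀=0, d₀=1 and mₖ₊₁ = dₖaₖ − mₖ, dₖ₊₁ = (n − mₖ₊₁²)/dₖ, aₖ₊₁ = ⌊(a₀+mₖ₊₁)/dₖ₊₁⌋:
  k=1: m=24, d=24, a=2
  k=2: m=24, d=1, a=48
d=1 and a=2a₀=48 at k=2, so the next step gives (m, d) = (24, 24) again — its k=1 value — and the period has length 2.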